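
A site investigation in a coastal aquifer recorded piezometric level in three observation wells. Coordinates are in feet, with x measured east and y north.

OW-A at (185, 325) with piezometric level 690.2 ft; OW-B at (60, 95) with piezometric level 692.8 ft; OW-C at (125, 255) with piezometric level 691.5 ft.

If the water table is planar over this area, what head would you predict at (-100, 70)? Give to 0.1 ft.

696.5 ft

With h = a·x + b·y + c and OW-A as origin, the differences give:
  (-125)·a + (-230)·b = +2.6
  (-60)·a + (-70)·b = +1.3
Eliminate b (×(-70) and ×(-230), subtract): -5050·a = 117.00 → a = ∂h/∂x = -0.02317
Back-substitute: b = ∂h/∂y = +0.001287.
h(-100, 70) = 690.2 + (-0.02317)·(-285) + (+0.001287)·(-255) = 690.2 +6.603 -0.328 = 696.475 ft.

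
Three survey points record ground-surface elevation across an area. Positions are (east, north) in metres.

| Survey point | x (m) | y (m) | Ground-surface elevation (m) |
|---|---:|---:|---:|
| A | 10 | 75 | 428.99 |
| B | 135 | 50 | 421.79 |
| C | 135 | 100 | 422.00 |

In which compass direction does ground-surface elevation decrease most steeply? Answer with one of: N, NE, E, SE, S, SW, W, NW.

Taking A as reference: B−A = (125, -25, -7.20); C−A = (125, 25, -6.99).
Solve a·Δx + b·Δy = Δz: det = 125·25 − 125·(-25) = 6250.
∂z/∂x = [(-7.20)·25 − (-6.99)·(-25)] / 6250 = -0.05676
∂z/∂y = [125·(-6.99) − 125·(-7.20)] / 6250 = +0.004200
Steepest decrease is along −∇f = (+0.05676 E, -0.004200 N) → east.

E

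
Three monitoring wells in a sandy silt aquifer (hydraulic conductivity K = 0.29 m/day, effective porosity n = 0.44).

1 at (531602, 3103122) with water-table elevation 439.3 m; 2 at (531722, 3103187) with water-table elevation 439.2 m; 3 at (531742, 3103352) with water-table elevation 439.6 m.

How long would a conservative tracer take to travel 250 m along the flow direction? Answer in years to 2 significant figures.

With h = a·x + b·y + c and 1 as origin, the differences give:
  120·a + 65·b = -0.1
  140·a + 230·b = +0.3
Eliminate b (×230 and ×65, subtract): 18500·a = -42.50 → a = ∂h/∂x = -0.002297
Back-substitute: b = ∂h/∂y = +0.002703.
|∇h| = √(-0.002297² + 0.002703²) = 0.003547
Seepage velocity v = K·i/n = 0.29 × 0.003547 / 0.44 = 0.002338 m/day.
t = 250 / 0.002338 = 1.069e+05 days = 293 years.

290 years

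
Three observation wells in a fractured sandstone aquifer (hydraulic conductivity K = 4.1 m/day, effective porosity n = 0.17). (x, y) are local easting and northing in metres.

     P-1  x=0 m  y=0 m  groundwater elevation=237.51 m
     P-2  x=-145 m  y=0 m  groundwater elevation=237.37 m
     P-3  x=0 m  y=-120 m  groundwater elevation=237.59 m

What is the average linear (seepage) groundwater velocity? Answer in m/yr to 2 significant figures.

∂h/∂x = (237.37 − 237.51) / (-145 − 0) = +0.0009655
∂h/∂y = (237.59 − 237.51) / (-120 − 0) = -0.0006667
|∇h| = √(0.0009655² + -0.0006667²) = 0.001173
Seepage velocity v = K·i/n = 4.1 × 0.001173 / 0.17 = 0.02829 m/day = 10.33 m/yr.

10 m/yr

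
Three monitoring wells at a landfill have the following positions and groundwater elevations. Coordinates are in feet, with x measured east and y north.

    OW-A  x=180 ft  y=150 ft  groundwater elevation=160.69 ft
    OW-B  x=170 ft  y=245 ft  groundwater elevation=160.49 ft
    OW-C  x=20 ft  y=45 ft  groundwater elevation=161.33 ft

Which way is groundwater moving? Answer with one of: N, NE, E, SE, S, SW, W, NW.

NE

Differences from OW-A: to OW-B (Δx, Δy, Δh) = (-10, 95, -0.20); to OW-C = (-160, -105, +0.64).
Determinant of the coordinate differences = (-10)·(-105) − (-160)·95 = 16250.
∂h/∂x = [(-0.20)·(-105) − (+0.64)·95] / 16250 = -0.002449
∂h/∂y = [(-10)·(+0.64) − (-160)·(-0.20)] / 16250 = -0.002363
Flow = −∇h = (+0.002449 east, +0.002363 north), which points northeast.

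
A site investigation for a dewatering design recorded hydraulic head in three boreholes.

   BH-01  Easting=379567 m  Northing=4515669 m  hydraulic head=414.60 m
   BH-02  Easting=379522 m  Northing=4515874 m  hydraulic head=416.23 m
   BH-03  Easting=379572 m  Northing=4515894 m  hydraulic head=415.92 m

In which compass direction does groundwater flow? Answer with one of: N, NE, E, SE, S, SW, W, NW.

With h = a·x + b·y + c and BH-01 as origin, the differences give:
  (-45)·a + 205·b = +1.63
  5·a + 225·b = +1.32
Eliminate b (×225 and ×205, subtract): -11150·a = 96.150 → a = ∂h/∂x = -0.008623
Back-substitute: b = ∂h/∂y = +0.006058.
Flow = −∇h = (+0.008623 east, -0.006058 north), which points southeast.

SE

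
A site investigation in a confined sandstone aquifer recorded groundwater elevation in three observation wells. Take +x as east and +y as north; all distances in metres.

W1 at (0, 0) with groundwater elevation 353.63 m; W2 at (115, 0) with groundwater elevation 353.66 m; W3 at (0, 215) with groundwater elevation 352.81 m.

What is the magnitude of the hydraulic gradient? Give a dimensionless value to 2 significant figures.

∂h/∂x = (353.66 − 353.63) / (115 − 0) = +0.0002609
∂h/∂y = (352.81 − 353.63) / (215 − 0) = -0.003814
|∇h| = √(0.0002609² + -0.003814²) = 0.003823

0.0038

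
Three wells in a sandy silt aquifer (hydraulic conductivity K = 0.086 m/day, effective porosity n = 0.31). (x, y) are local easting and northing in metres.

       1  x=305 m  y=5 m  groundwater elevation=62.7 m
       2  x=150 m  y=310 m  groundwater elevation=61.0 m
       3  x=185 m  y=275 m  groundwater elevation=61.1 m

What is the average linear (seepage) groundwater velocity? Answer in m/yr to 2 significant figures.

Taking 1 as reference: 2−1 = (-155, 305, -1.7); 3−1 = (-120, 270, -1.6).
Solve a·Δx + b·Δy = Δh: det = (-155)·270 − (-120)·305 = -5250.
∂h/∂x = [(-1.7)·270 − (-1.6)·305] / -5250 = -0.005524
∂h/∂y = [(-155)·(-1.6) − (-120)·(-1.7)] / -5250 = -0.008381
|∇h| = √(-0.005524² + -0.008381²) = 0.01004
Seepage velocity v = K·i/n = 0.086 × 0.01004 / 0.31 = 0.002785 m/day = 1.017 m/yr.

1.0 m/yr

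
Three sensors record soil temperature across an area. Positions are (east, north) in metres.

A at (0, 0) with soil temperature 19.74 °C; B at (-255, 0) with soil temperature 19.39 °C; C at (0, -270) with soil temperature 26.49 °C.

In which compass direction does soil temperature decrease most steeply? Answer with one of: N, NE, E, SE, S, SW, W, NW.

∂T/∂x = (19.39 − 19.74) / (-255 − 0) = +0.001373
∂T/∂y = (26.49 − 19.74) / (-270 − 0) = -0.02500
Steepest decrease is along −∇f = (-0.001373 E, +0.02500 N) → north.

N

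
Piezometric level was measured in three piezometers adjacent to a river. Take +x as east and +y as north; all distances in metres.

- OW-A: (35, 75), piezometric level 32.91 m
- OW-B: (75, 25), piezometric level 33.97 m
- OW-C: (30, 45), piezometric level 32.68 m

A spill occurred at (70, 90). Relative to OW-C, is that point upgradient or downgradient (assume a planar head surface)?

Taking OW-A as reference: OW-B−OW-A = (40, -50, +1.06); OW-C−OW-A = (-5, -30, -0.23).
Solve a·Δx + b·Δy = Δh: det = 40·(-30) − (-5)·(-50) = -1450.
∂h/∂x = [(+1.06)·(-30) − (-0.23)·(-50)] / -1450 = +0.02986
∂h/∂y = [40·(-0.23) − (-5)·(+1.06)] / -1450 = +0.002690
Head at (70, 90) = 32.91 + (+0.02986)·(35) + (+0.002690)·(15) = 34.00 m.
That is higher than the 32.68 m at OW-C, so the point is upgradient.

upgradient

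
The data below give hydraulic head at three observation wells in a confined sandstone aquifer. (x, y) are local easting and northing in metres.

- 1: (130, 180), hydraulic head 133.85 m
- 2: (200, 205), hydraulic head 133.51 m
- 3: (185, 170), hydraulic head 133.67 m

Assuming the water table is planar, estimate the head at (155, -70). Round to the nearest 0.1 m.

Three-point gradient (reference 1): Δ to 2 = (70, 25, -0.34), Δ to 3 = (55, -10, -0.18).
∂h/∂x = -0.003807, ∂h/∂y = -0.002940 (det = -2075).
h(155, -70) = 133.85 + (-0.003807)·(25) + (-0.002940)·(-250) = 133.85 -0.095 +0.735 = 134.490 m.

134.5 m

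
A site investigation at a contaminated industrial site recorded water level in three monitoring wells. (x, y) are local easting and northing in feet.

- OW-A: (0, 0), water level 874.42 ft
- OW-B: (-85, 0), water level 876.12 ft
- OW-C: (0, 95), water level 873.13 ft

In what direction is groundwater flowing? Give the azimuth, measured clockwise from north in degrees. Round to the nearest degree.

∂h/∂x = (876.12 − 874.42) / (-85 − 0) = -0.02000
∂h/∂y = (873.13 − 874.42) / (95 − 0) = -0.01358
Flow direction (−∇h) has components (+0.02000 E, +0.01358 N).
Azimuth = atan2(E, N) = atan2(+0.02000, +0.01358) = 55.8° ≈ 056°.

056°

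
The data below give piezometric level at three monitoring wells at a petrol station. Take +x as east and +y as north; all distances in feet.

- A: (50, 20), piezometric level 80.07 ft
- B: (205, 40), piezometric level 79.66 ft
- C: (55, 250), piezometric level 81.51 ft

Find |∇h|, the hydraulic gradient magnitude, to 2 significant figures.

Differences from A: to B (Δx, Δy, Δh) = (155, 20, -0.41); to C = (5, 230, +1.44).
Solve a·Δx + b·Δy = Δh: det = 155·230 − 5·20 = 35550.
∂h/∂x = [(-0.41)·230 − (+1.44)·20] / 35550 = -0.003463
∂h/∂y = [155·(+1.44) − 5·(-0.41)] / 35550 = +0.006336
|∇h| = √(-0.003463² + 0.006336²) = 0.007221

0.0072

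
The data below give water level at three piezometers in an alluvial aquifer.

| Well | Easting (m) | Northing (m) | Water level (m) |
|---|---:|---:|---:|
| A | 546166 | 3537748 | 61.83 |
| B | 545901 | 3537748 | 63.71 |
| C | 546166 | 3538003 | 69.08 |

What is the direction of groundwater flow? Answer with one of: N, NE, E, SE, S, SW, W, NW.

∂h/∂x = (63.71 − 61.83) / (545901 − 546166) = -0.007094
∂h/∂y = (69.08 − 61.83) / (3538003 − 3537748) = +0.02843
Flow = −∇h = (+0.007094 east, -0.02843 north), which points south.

S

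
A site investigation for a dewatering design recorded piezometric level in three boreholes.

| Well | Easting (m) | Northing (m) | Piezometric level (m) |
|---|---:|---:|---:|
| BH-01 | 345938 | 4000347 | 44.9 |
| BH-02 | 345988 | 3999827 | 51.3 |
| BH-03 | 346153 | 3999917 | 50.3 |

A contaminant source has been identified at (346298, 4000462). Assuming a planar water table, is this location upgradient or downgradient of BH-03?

downgradient

Differences from BH-01: to BH-02 (Δx, Δy, Δh) = (50, -520, +6.4); to BH-03 = (215, -430, +5.4).
Solve a·Δx + b·Δy = Δh: det = 50·(-430) − 215·(-520) = 90300.
∂h/∂x = [(+6.4)·(-430) − (+5.4)·(-520)] / 90300 = +0.0006202
∂h/∂y = [50·(+5.4) − 215·(+6.4)] / 90300 = -0.01225
Head at (346298, 4000462) = 44.9 + (+0.0006202)·(360) + (-0.01225)·(115) = 43.71 m.
That is lower than the 50.3 m at BH-03, so the point is downgradient.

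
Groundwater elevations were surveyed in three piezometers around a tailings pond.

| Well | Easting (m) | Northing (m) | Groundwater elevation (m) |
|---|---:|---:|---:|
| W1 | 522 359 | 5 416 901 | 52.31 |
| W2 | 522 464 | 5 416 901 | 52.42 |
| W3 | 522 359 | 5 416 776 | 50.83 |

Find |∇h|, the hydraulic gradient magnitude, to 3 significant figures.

∂h/∂x = (52.42 − 52.31) / (522464 − 522359) = +0.001048
∂h/∂y = (50.83 − 52.31) / (5416776 − 5416901) = +0.01184
|∇h| = √(0.001048² + 0.01184²) = 0.01189

0.0119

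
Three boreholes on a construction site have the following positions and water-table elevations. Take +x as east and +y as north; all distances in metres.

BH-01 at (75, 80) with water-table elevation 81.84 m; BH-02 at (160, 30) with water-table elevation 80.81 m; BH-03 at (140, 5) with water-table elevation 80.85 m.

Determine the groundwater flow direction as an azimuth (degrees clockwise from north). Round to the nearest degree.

Taking BH-01 as reference: BH-02−BH-01 = (85, -50, -1.03); BH-03−BH-01 = (65, -75, -0.99).
Solve a·Δx + b·Δy = Δh: det = 85·(-75) − 65·(-50) = -3125.
∂h/∂x = [(-1.03)·(-75) − (-0.99)·(-50)] / -3125 = -0.008880
∂h/∂y = [85·(-0.99) − 65·(-1.03)] / -3125 = +0.005504
Flow direction (−∇h) has components (+0.008880 E, -0.005504 N).
Azimuth = atan2(E, N) = atan2(+0.008880, -0.005504) = 121.8° ≈ 122°.

122°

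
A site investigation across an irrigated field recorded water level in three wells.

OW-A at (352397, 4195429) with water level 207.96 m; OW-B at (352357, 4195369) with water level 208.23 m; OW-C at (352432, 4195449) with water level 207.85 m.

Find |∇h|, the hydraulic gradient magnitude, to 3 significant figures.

Taking OW-A as reference: OW-B−OW-A = (-40, -60, +0.27); OW-C−OW-A = (35, 20, -0.11).
Solve a·Δx + b·Δy = Δh: det = (-40)·20 − 35·(-60) = 1300.
∂h/∂x = [(+0.27)·20 − (-0.11)·(-60)] / 1300 = -0.0009231
∂h/∂y = [(-40)·(-0.11) − 35·(+0.27)] / 1300 = -0.003885
|∇h| = √(-0.0009231² + -0.003885²) = 0.003993

0.00399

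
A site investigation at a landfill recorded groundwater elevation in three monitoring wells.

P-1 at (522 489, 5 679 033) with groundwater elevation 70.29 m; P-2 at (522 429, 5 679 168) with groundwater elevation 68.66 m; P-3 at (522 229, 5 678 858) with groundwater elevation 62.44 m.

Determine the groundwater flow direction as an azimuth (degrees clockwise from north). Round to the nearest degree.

Three-point gradient (reference P-1): Δ to P-2 = (-60, 135, -1.63), Δ to P-3 = (-260, -175, -7.85).
∂h/∂x = +0.02950, ∂h/∂y = +0.001035 (det = 45600).
Flow direction (−∇h) has components (-0.02950 E, -0.001035 N).
Azimuth = atan2(E, N) = atan2(-0.02950, -0.001035) = 268.0° ≈ 268°.

268°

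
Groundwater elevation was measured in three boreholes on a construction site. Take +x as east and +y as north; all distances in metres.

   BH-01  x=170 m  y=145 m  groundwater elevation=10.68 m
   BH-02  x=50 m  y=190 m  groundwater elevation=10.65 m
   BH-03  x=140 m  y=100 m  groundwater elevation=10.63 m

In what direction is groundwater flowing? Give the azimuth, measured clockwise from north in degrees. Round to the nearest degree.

With h = a·x + b·y + c and BH-01 as origin, the differences give:
  (-120)·a + 45·b = -0.03
  (-30)·a + (-45)·b = -0.05
Eliminate b (×(-45) and ×45, subtract): 6750·a = 3.600 → a = ∂h/∂x = +0.0005333
Back-substitute: b = ∂h/∂y = +0.0007556.
Flow direction (−∇h) has components (-0.0005333 E, -0.0007556 N).
Azimuth = atan2(E, N) = atan2(-0.0005333, -0.0007556) = 215.2° ≈ 215°.

215°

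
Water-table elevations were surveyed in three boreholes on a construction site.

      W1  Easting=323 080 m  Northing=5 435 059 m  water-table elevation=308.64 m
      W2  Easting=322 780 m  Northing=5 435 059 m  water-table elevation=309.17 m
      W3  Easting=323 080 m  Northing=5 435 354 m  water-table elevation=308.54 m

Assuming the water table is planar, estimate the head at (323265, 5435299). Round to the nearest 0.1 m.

308.2 m

∂h/∂x = (309.17 − 308.64) / (322780 − 323080) = -0.001767
∂h/∂y = (308.54 − 308.64) / (5435354 − 5435059) = -0.0003390
h(323265, 5435299) = 308.64 + (-0.001767)·(185) + (-0.0003390)·(240) = 308.64 -0.327 -0.081 = 308.232 m.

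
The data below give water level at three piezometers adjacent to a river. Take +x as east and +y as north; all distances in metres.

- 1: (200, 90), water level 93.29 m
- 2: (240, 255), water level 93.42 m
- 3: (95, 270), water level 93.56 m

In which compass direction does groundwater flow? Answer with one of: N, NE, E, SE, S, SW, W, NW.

SE

Taking 1 as reference: 2−1 = (40, 165, +0.13); 3−1 = (-105, 180, +0.27).
Solve a·Δx + b·Δy = Δh: det = 40·180 − (-105)·165 = 24525.
∂h/∂x = [(+0.13)·180 − (+0.27)·165] / 24525 = -0.0008624
∂h/∂y = [40·(+0.27) − (-105)·(+0.13)] / 24525 = +0.0009969
Flow = −∇h = (+0.0008624 east, -0.0009969 north), which points southeast.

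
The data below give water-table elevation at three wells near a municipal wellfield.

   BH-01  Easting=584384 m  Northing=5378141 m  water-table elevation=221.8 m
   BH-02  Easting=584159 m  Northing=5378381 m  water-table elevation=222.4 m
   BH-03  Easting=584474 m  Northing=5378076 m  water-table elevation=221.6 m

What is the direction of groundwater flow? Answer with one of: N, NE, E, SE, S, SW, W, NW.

Differences from BH-01: to BH-02 (Δx, Δy, Δh) = (-225, 240, +0.6); to BH-03 = (90, -65, -0.2).
Determinant of the coordinate differences = (-225)·(-65) − 90·240 = -6975.
∂h/∂x = [(+0.6)·(-65) − (-0.2)·240] / -6975 = -0.001290
∂h/∂y = [(-225)·(-0.2) − 90·(+0.6)] / -6975 = +0.001290
Flow = −∇h = (+0.001290 east, -0.001290 north), which points southeast.

SE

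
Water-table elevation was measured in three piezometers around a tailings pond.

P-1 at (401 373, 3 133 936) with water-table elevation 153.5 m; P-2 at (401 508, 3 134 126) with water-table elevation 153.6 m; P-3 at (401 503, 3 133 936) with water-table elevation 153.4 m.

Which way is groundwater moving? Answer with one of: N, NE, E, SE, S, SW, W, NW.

SE

Three-point gradient (reference P-1): Δ to P-2 = (135, 190, +0.1), Δ to P-3 = (130, 0, -0.1).
∂h/∂x = -0.0007692, ∂h/∂y = +0.001073 (det = -24700).
Flow = −∇h = (+0.0007692 east, -0.001073 north), which points southeast.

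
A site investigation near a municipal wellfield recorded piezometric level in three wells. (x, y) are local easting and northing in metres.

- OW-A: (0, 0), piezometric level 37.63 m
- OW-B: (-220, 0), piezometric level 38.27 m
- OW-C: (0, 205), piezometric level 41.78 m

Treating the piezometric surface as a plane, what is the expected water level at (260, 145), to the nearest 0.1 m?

39.8 m

∂h/∂x = (38.27 − 37.63) / (-220 − 0) = -0.002909
∂h/∂y = (41.78 − 37.63) / (205 − 0) = +0.02024
h(260, 145) = 37.63 + (-0.002909)·(260) + (+0.02024)·(145) = 37.63 -0.756 +2.935 = 39.809 m.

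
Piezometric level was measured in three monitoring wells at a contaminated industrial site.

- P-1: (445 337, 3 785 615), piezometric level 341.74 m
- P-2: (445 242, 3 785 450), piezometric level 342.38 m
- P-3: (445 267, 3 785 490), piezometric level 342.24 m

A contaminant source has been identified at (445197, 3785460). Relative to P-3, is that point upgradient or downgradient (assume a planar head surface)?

downgradient

Three-point gradient (reference P-1): Δ to P-2 = (-95, -165, +0.64), Δ to P-3 = (-70, -125, +0.50).
∂h/∂x = +0.007692, ∂h/∂y = -0.008308 (det = 325).
Head at (445197, 3785460) = 341.74 + (+0.007692)·(-140) + (-0.008308)·(-155) = 341.95 m.
That is lower than the 342.24 m at P-3, so the point is downgradient.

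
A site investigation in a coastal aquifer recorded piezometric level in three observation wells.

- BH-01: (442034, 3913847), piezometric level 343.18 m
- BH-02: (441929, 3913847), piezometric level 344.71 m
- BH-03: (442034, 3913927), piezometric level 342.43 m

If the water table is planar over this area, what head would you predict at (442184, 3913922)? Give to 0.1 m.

∂h/∂x = (344.71 − 343.18) / (441929 − 442034) = -0.01457
∂h/∂y = (342.43 − 343.18) / (3913927 − 3913847) = -0.009375
h(442184, 3913922) = 343.18 + (-0.01457)·(150) + (-0.009375)·(75) = 343.18 -2.186 -0.703 = 340.291 m.

340.3 m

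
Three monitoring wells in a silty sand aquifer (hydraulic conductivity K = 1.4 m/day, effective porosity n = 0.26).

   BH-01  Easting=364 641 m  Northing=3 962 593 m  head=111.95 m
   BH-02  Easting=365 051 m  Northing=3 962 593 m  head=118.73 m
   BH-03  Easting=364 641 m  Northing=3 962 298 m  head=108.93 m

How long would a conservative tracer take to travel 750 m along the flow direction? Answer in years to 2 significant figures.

20 years

∂h/∂x = (118.73 − 111.95) / (365051 − 364641) = +0.01654
∂h/∂y = (108.93 − 111.95) / (3962298 − 3962593) = +0.01024
|∇h| = √(0.01654² + 0.01024²) = 0.01945
Seepage velocity v = K·i/n = 1.4 × 0.01945 / 0.26 = 0.1047 m/day.
t = 750 / 0.1047 = 7163 days = 19.6 years.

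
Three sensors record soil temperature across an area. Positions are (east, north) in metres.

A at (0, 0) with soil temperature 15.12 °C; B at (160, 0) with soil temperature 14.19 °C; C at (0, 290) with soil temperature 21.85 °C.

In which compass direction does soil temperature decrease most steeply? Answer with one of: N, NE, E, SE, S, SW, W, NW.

∂T/∂x = (14.19 − 15.12) / (160 − 0) = -0.005812
∂T/∂y = (21.85 − 15.12) / (290 − 0) = +0.02321
Steepest decrease is along −∇f = (+0.005812 E, -0.02321 N) → south.

S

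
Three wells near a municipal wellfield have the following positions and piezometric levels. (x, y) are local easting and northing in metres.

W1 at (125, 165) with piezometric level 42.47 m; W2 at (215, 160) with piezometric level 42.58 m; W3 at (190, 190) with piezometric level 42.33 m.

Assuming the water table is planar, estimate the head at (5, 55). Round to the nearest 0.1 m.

43.2 m

Differences from W1: to W2 (Δx, Δy, Δh) = (90, -5, +0.11); to W3 = (65, 25, -0.14).
Solve a·Δx + b·Δy = Δh: det = 90·25 − 65·(-5) = 2575.
∂h/∂x = [(+0.11)·25 − (-0.14)·(-5)] / 2575 = +0.0007961
∂h/∂y = [90·(-0.14) − 65·(+0.11)] / 2575 = -0.007670
h(5, 55) = 42.47 + (+0.0007961)·(-120) + (-0.007670)·(-110) = 42.47 -0.096 +0.844 = 43.218 m.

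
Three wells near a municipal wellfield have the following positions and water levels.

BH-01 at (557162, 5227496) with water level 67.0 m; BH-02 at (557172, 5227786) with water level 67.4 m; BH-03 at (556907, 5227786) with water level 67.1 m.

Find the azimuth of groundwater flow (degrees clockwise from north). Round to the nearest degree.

With h = a·x + b·y + c and BH-01 as origin, the differences give:
  10·a + 290·b = +0.4
  (-255)·a + 290·b = +0.1
Eliminate b (×290 and ×290, subtract): 76850·a = 87.00 → a = ∂h/∂x = +0.001132
Back-substitute: b = ∂h/∂y = +0.001340.
Flow direction (−∇h) has components (-0.001132 E, -0.001340 N).
Azimuth = atan2(E, N) = atan2(-0.001132, -0.001340) = 220.2° ≈ 220°.

220°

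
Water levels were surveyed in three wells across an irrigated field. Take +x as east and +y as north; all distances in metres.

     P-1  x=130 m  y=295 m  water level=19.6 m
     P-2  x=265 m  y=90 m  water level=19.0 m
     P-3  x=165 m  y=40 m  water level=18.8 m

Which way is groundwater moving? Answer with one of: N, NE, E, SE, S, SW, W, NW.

Taking P-1 as reference: P-2−P-1 = (135, -205, -0.6); P-3−P-1 = (35, -255, -0.8).
Solve a·Δx + b·Δy = Δh: det = 135·(-255) − 35·(-205) = -27250.
∂h/∂x = [(-0.6)·(-255) − (-0.8)·(-205)] / -27250 = +0.0004037
∂h/∂y = [135·(-0.8) − 35·(-0.6)] / -27250 = +0.003193
Flow = −∇h = (-0.0004037 east, -0.003193 north), which points south.

S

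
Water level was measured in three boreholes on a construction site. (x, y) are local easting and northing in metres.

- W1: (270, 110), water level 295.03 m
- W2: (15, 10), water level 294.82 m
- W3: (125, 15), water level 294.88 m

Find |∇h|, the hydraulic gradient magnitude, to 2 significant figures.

Three-point gradient (reference W1): Δ to W2 = (-255, -100, -0.21), Δ to W3 = (-145, -95, -0.15).
∂h/∂x = +0.0005090, ∂h/∂y = +0.0008021 (det = 9725).
|∇h| = √(0.0005090² + 0.0008021²) = 0.00095

0.00095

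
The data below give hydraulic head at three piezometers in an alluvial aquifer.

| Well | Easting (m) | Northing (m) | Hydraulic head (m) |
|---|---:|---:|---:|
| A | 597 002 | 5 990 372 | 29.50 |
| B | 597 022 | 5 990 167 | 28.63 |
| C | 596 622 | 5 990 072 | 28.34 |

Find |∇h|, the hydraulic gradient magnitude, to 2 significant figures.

With h = a·x + b·y + c and A as origin, the differences give:
  20·a + (-205)·b = -0.87
  (-380)·a + (-300)·b = -1.16
Eliminate b (×(-300) and ×(-205), subtract): -83900·a = 23.200 → a = ∂h/∂x = -0.0002765
Back-substitute: b = ∂h/∂y = +0.004217.
|∇h| = √(-0.0002765² + 0.004217²) = 0.004226

0.0042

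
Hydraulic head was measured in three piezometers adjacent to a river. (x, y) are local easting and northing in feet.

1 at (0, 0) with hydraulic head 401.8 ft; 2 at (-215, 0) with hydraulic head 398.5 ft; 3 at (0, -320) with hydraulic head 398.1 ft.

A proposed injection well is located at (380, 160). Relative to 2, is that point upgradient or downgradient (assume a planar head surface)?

∂h/∂x = (398.5 − 401.8) / (-215 − 0) = +0.01535
∂h/∂y = (398.1 − 401.8) / (-320 − 0) = +0.01156
Head at (380, 160) = 401.8 + (+0.01535)·(380) + (+0.01156)·(160) = 409.48 ft.
That is higher than the 398.5 ft at 2, so the point is upgradient.

upgradient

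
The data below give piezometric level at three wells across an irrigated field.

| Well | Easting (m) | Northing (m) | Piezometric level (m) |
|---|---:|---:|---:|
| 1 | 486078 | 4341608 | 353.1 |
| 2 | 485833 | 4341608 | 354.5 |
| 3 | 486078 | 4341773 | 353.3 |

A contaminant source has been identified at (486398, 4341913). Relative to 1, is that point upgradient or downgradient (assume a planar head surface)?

downgradient

∂h/∂x = (354.5 − 353.1) / (485833 − 486078) = -0.005714
∂h/∂y = (353.3 − 353.1) / (4341773 − 4341608) = +0.001212
Head at (486398, 4341913) = 353.1 + (-0.005714)·(320) + (+0.001212)·(305) = 351.64 m.
That is lower than the 353.1 m at 1, so the point is downgradient.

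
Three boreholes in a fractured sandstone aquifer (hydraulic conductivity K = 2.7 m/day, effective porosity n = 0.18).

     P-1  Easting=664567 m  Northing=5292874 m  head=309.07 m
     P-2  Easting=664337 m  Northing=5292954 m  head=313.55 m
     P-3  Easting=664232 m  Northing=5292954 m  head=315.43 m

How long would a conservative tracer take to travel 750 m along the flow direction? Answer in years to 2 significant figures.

7.4 years

Taking P-1 as reference: P-2−P-1 = (-230, 80, +4.48); P-3−P-1 = (-335, 80, +6.36).
Solve a·Δx + b·Δy = Δh: det = (-230)·80 − (-335)·80 = 8400.
∂h/∂x = [(+4.48)·80 − (+6.36)·80] / 8400 = -0.01790
∂h/∂y = [(-230)·(+6.36) − (-335)·(+4.48)] / 8400 = +0.004524
|∇h| = √(-0.01790² + 0.004524²) = 0.01846
Seepage velocity v = K·i/n = 2.7 × 0.01846 / 0.18 = 0.2769 m/day.
t = 750 / 0.2769 = 2709 days = 7.42 years.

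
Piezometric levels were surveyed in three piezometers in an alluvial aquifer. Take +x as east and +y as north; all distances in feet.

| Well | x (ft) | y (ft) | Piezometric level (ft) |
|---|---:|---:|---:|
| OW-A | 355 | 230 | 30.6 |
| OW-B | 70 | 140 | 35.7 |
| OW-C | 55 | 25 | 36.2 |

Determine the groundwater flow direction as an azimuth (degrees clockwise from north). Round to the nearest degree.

Differences from OW-A: to OW-B (Δx, Δy, Δh) = (-285, -90, +5.1); to OW-C = (-300, -205, +5.6).
Solve a·Δx + b·Δy = Δh: det = (-285)·(-205) − (-300)·(-90) = 31425.
∂h/∂x = [(+5.1)·(-205) − (+5.6)·(-90)] / 31425 = -0.01723
∂h/∂y = [(-285)·(+5.6) − (-300)·(+5.1)] / 31425 = -0.002100
Flow direction (−∇h) has components (+0.01723 E, +0.002100 N).
Azimuth = atan2(E, N) = atan2(+0.01723, +0.002100) = 83.1° ≈ 083°.

083°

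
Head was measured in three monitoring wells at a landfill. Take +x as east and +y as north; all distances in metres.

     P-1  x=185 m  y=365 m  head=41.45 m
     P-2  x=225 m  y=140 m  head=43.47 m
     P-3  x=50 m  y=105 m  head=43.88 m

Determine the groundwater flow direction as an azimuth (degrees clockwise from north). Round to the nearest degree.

Taking P-1 as reference: P-2−P-1 = (40, -225, +2.02); P-3−P-1 = (-135, -260, +2.43).
Solve a·Δx + b·Δy = Δh: det = 40·(-260) − (-135)·(-225) = -40775.
∂h/∂x = [(+2.02)·(-260) − (+2.43)·(-225)] / -40775 = -0.0005285
∂h/∂y = [40·(+2.43) − (-135)·(+2.02)] / -40775 = -0.009072
Flow direction (−∇h) has components (+0.0005285 E, +0.009072 N).
Azimuth = atan2(E, N) = atan2(+0.0005285, +0.009072) = 3.3° ≈ 003°.

003°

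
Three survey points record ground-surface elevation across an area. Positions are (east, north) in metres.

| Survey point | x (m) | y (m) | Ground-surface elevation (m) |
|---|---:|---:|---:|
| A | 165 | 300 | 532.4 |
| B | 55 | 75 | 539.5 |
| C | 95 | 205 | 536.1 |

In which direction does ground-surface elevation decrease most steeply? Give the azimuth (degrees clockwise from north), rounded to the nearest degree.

060°

Three-point gradient (reference A): Δ to B = (-110, -225, +7.1), Δ to C = (-70, -95, +3.7).
∂z/∂x = -0.02981, ∂z/∂y = -0.01698 (det = -5300).
Steepest decrease is along −∇f: components (+0.02981 E, +0.01698 N).
Azimuth = atan2(+0.02981, +0.01698) = 60.3° ≈ 060°.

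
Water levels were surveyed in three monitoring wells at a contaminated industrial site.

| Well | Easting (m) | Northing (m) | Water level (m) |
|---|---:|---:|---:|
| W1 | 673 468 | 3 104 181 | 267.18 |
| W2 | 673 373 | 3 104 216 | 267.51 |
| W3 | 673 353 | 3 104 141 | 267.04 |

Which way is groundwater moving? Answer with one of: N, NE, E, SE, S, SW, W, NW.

S

With h = a·x + b·y + c and W1 as origin, the differences give:
  (-95)·a + 35·b = +0.33
  (-115)·a + (-40)·b = -0.14
Eliminate b (×(-40) and ×35, subtract): 7825·a = -8.300 → a = ∂h/∂x = -0.001061
Back-substitute: b = ∂h/∂y = +0.006550.
Flow = −∇h = (+0.001061 east, -0.006550 north), which points south.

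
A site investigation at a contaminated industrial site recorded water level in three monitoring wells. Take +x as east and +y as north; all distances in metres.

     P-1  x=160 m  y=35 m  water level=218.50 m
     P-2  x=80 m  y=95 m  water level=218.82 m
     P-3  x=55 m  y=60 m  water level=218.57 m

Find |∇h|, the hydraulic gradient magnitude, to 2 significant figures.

Taking P-1 as reference: P-2−P-1 = (-80, 60, +0.32); P-3−P-1 = (-105, 25, +0.07).
Determinant of the coordinate differences = (-80)·25 − (-105)·60 = 4300.
∂h/∂x = [(+0.32)·25 − (+0.07)·60] / 4300 = +0.0008837
∂h/∂y = [(-80)·(+0.07) − (-105)·(+0.32)] / 4300 = +0.006512
|∇h| = √(0.0008837² + 0.006512²) = 0.006572

0.0066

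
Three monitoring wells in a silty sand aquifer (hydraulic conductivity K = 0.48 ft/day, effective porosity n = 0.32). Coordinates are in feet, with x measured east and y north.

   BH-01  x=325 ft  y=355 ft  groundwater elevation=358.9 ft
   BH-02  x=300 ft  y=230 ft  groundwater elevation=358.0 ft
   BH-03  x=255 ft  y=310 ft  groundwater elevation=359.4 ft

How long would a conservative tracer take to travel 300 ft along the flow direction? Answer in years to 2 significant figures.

Taking BH-01 as reference: BH-02−BH-01 = (-25, -125, -0.9); BH-03−BH-01 = (-70, -45, +0.5).
Solve a·Δx + b·Δy = Δh: det = (-25)·(-45) − (-70)·(-125) = -7625.
∂h/∂x = [(-0.9)·(-45) − (+0.5)·(-125)] / -7625 = -0.01351
∂h/∂y = [(-25)·(+0.5) − (-70)·(-0.9)] / -7625 = +0.009902
|∇h| = √(-0.01351² + 0.009902²) = 0.01675
Seepage velocity v = K·i/n = 0.48 × 0.01675 / 0.32 = 0.02513 ft/day.
t = 300 / 0.02513 = 1.194e+04 days = 32.7 years.

33 years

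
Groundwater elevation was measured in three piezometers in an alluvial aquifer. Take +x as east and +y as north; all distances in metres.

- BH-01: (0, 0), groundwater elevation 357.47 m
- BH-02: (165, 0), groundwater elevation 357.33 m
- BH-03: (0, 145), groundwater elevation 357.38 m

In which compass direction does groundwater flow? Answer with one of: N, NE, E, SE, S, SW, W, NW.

∂h/∂x = (357.33 − 357.47) / (165 − 0) = -0.0008485
∂h/∂y = (357.38 − 357.47) / (145 − 0) = -0.0006207
Flow = −∇h = (+0.0008485 east, +0.0006207 north), which points northeast.

NE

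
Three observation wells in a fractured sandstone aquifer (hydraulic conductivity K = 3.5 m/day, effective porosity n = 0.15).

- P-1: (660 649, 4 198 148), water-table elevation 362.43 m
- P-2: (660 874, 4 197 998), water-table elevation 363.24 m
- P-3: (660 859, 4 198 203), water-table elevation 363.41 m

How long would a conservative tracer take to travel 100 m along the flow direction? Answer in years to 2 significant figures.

Three-point gradient (reference P-1): Δ to P-2 = (225, -150, +0.81), Δ to P-3 = (210, 55, +0.98).
∂h/∂x = +0.004366, ∂h/∂y = +0.001149 (det = 43875).
|∇h| = √(0.004366² + 0.001149²) = 0.004515
Seepage velocity v = K·i/n = 3.5 × 0.004515 / 0.15 = 0.1054 m/day.
t = 100 / 0.1054 = 948.8 days = 2.6 years.

2.6 years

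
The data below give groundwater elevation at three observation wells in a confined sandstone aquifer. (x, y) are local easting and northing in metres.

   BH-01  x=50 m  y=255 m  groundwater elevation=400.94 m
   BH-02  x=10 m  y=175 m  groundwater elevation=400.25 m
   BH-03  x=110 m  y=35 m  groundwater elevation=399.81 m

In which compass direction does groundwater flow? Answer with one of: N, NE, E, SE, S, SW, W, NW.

With h = a·x + b·y + c and BH-01 as origin, the differences give:
  (-40)·a + (-80)·b = -0.69
  60·a + (-220)·b = -1.13
Eliminate b (×(-220) and ×(-80), subtract): 13600·a = 61.400 → a = ∂h/∂x = +0.004515
Back-substitute: b = ∂h/∂y = +0.006368.
Flow = −∇h = (-0.004515 east, -0.006368 north), which points southwest.

SW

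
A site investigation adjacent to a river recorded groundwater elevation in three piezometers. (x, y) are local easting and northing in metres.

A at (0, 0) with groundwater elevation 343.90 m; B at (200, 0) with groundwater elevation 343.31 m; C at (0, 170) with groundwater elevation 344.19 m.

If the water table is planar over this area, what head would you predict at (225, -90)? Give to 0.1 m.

343.1 m

∂h/∂x = (343.31 − 343.90) / (200 − 0) = -0.002950
∂h/∂y = (344.19 − 343.90) / (170 − 0) = +0.001706
h(225, -90) = 343.90 + (-0.002950)·(225) + (+0.001706)·(-90) = 343.90 -0.664 -0.154 = 343.083 m.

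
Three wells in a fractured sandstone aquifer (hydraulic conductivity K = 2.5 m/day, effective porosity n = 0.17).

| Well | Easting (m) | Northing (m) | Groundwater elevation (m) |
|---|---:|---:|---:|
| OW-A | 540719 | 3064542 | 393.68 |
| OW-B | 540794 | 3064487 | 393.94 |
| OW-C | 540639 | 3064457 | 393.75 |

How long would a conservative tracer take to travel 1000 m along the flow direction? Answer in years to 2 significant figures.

63 years

With h = a·x + b·y + c and OW-A as origin, the differences give:
  75·a + (-55)·b = +0.26
  (-80)·a + (-85)·b = +0.07
Eliminate b (×(-85) and ×(-55), subtract): -10775·a = -18.250 → a = ∂h/∂x = +0.001694
Back-substitute: b = ∂h/∂y = -0.002418.
|∇h| = √(0.001694² + -0.002418²) = 0.002952
Seepage velocity v = K·i/n = 2.5 × 0.002952 / 0.17 = 0.04341 m/day.
t = 1000 / 0.04341 = 2.304e+04 days = 63.1 years.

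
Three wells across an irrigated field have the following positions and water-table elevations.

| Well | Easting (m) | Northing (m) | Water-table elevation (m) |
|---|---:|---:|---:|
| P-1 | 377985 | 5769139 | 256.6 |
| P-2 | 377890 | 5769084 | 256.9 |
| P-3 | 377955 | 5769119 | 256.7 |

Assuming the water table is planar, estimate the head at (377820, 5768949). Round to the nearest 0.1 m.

Taking P-1 as reference: P-2−P-1 = (-95, -55, +0.3); P-3−P-1 = (-30, -20, +0.1).
Determinant of the coordinate differences = (-95)·(-20) − (-30)·(-55) = 250.
∂h/∂x = [(+0.3)·(-20) − (+0.1)·(-55)] / 250 = -0.002000
∂h/∂y = [(-95)·(+0.1) − (-30)·(+0.3)] / 250 = -0.002000
h(377820, 5768949) = 256.6 + (-0.002000)·(-165) + (-0.002000)·(-190) = 256.6 +0.330 +0.380 = 257.310 m.

257.3 m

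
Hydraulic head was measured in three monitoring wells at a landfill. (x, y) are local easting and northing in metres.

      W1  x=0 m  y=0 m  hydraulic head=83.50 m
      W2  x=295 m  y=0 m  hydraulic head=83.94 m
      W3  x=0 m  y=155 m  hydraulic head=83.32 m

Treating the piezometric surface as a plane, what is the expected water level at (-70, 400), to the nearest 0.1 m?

∂h/∂x = (83.94 − 83.50) / (295 − 0) = +0.001492
∂h/∂y = (83.32 − 83.50) / (155 − 0) = -0.001161
h(-70, 400) = 83.50 + (+0.001492)·(-70) + (-0.001161)·(400) = 83.50 -0.104 -0.465 = 82.931 m.

82.9 m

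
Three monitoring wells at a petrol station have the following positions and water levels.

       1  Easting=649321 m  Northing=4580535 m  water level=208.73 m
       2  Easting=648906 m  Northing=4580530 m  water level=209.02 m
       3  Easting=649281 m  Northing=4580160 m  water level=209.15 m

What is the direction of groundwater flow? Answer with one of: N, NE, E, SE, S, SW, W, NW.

NE

With h = a·x + b·y + c and 1 as origin, the differences give:
  (-415)·a + (-5)·b = +0.29
  (-40)·a + (-375)·b = +0.42
Eliminate b (×(-375) and ×(-5), subtract): 155425·a = -106.650 → a = ∂h/∂x = -0.0006862
Back-substitute: b = ∂h/∂y = -0.001047.
Flow = −∇h = (+0.0006862 east, +0.001047 north), which points northeast.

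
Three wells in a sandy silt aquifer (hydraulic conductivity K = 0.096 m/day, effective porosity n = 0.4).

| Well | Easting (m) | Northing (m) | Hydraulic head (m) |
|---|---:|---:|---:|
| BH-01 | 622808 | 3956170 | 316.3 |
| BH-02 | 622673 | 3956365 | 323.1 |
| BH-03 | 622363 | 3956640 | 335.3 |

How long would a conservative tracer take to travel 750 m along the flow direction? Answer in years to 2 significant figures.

Taking BH-01 as reference: BH-02−BH-01 = (-135, 195, +6.8); BH-03−BH-01 = (-445, 470, +19.0).
Solve a·Δx + b·Δy = Δh: det = (-135)·470 − (-445)·195 = 23325.
∂h/∂x = [(+6.8)·470 − (+19.0)·195] / 23325 = -0.02182
∂h/∂y = [(-135)·(+19.0) − (-445)·(+6.8)] / 23325 = +0.01976
|∇h| = √(-0.02182² + 0.01976²) = 0.02944
Seepage velocity v = K·i/n = 0.096 × 0.02944 / 0.4 = 0.007066 m/day.
t = 750 / 0.007066 = 1.061e+05 days = 290 years.

290 years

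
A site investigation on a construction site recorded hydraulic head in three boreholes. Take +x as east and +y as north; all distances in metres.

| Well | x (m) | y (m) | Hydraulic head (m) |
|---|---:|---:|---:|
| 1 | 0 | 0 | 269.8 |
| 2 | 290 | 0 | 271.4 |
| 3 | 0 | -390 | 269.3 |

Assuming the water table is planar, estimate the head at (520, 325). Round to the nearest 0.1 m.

∂h/∂x = (271.4 − 269.8) / (290 − 0) = +0.005517
∂h/∂y = (269.3 − 269.8) / (-390 − 0) = +0.001282
h(520, 325) = 269.8 + (+0.005517)·(520) + (+0.001282)·(325) = 269.8 +2.869 +0.417 = 273.086 m.

273.1 m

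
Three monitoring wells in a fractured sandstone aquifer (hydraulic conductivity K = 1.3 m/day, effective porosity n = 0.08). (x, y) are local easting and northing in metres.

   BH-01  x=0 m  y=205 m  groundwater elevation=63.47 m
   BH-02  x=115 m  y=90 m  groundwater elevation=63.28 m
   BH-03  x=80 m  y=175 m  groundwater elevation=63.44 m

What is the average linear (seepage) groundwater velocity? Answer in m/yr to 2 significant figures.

12 m/yr

Three-point gradient (reference BH-01): Δ to BH-02 = (115, -115, -0.19), Δ to BH-03 = (80, -30, -0.03).
∂h/∂x = +0.0003913, ∂h/∂y = +0.002043 (det = 5750).
|∇h| = √(0.0003913² + 0.002043²) = 0.00208
Seepage velocity v = K·i/n = 1.3 × 0.00208 / 0.08 = 0.0338 m/day = 12.35 m/yr.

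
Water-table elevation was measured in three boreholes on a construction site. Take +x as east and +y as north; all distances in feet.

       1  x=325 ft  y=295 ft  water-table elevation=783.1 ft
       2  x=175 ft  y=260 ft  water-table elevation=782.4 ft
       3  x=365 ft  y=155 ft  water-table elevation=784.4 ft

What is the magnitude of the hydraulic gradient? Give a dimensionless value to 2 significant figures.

0.0098

Three-point gradient (reference 1): Δ to 2 = (-150, -35, -0.7), Δ to 3 = (40, -140, +1.3).
∂h/∂x = +0.006406, ∂h/∂y = -0.007455 (det = 22400).
|∇h| = √(0.006406² + -0.007455²) = 0.009829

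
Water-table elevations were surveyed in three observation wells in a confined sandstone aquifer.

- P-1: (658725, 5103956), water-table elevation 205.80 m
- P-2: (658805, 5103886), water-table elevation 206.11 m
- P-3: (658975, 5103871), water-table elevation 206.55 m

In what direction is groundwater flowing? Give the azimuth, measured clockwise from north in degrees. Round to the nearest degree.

304°

Taking P-1 as reference: P-2−P-1 = (80, -70, +0.31); P-3−P-1 = (250, -85, +0.75).
Solve a·Δx + b·Δy = Δh: det = 80·(-85) − 250·(-70) = 10700.
∂h/∂x = [(+0.31)·(-85) − (+0.75)·(-70)] / 10700 = +0.002444
∂h/∂y = [80·(+0.75) − 250·(+0.31)] / 10700 = -0.001636
Flow direction (−∇h) has components (-0.002444 E, +0.001636 N).
Azimuth = atan2(E, N) = atan2(-0.002444, +0.001636) = 303.8° ≈ 304°.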